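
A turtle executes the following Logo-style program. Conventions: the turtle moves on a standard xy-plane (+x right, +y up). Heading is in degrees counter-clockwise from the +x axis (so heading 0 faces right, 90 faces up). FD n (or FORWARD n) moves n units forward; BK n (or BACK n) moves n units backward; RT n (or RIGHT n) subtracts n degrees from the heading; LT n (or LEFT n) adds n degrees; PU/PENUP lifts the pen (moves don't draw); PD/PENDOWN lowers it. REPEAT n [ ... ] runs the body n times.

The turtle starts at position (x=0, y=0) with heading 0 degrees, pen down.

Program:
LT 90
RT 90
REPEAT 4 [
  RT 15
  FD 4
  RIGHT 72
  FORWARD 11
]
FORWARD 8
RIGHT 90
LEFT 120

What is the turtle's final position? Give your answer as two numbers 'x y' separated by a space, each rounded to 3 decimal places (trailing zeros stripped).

Answer: 5.999 2.336

Derivation:
Executing turtle program step by step:
Start: pos=(0,0), heading=0, pen down
LT 90: heading 0 -> 90
RT 90: heading 90 -> 0
REPEAT 4 [
  -- iteration 1/4 --
  RT 15: heading 0 -> 345
  FD 4: (0,0) -> (3.864,-1.035) [heading=345, draw]
  RT 72: heading 345 -> 273
  FD 11: (3.864,-1.035) -> (4.439,-12.02) [heading=273, draw]
  -- iteration 2/4 --
  RT 15: heading 273 -> 258
  FD 4: (4.439,-12.02) -> (3.608,-15.933) [heading=258, draw]
  RT 72: heading 258 -> 186
  FD 11: (3.608,-15.933) -> (-7.332,-17.083) [heading=186, draw]
  -- iteration 3/4 --
  RT 15: heading 186 -> 171
  FD 4: (-7.332,-17.083) -> (-11.283,-16.457) [heading=171, draw]
  RT 72: heading 171 -> 99
  FD 11: (-11.283,-16.457) -> (-13.004,-5.592) [heading=99, draw]
  -- iteration 4/4 --
  RT 15: heading 99 -> 84
  FD 4: (-13.004,-5.592) -> (-12.585,-1.614) [heading=84, draw]
  RT 72: heading 84 -> 12
  FD 11: (-12.585,-1.614) -> (-1.826,0.673) [heading=12, draw]
]
FD 8: (-1.826,0.673) -> (5.999,2.336) [heading=12, draw]
RT 90: heading 12 -> 282
LT 120: heading 282 -> 42
Final: pos=(5.999,2.336), heading=42, 9 segment(s) drawn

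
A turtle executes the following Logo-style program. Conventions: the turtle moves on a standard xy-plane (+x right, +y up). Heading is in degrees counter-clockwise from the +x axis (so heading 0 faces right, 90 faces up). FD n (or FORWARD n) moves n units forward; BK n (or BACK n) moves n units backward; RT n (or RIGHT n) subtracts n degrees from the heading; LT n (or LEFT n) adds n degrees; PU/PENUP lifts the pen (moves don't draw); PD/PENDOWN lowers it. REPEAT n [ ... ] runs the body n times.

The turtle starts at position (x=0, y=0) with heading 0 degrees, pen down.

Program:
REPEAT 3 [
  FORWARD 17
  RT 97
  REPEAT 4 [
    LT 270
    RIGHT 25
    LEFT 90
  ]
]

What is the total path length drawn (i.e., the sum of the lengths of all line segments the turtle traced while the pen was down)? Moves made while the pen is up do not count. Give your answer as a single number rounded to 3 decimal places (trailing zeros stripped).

Answer: 51

Derivation:
Executing turtle program step by step:
Start: pos=(0,0), heading=0, pen down
REPEAT 3 [
  -- iteration 1/3 --
  FD 17: (0,0) -> (17,0) [heading=0, draw]
  RT 97: heading 0 -> 263
  REPEAT 4 [
    -- iteration 1/4 --
    LT 270: heading 263 -> 173
    RT 25: heading 173 -> 148
    LT 90: heading 148 -> 238
    -- iteration 2/4 --
    LT 270: heading 238 -> 148
    RT 25: heading 148 -> 123
    LT 90: heading 123 -> 213
    -- iteration 3/4 --
    LT 270: heading 213 -> 123
    RT 25: heading 123 -> 98
    LT 90: heading 98 -> 188
    -- iteration 4/4 --
    LT 270: heading 188 -> 98
    RT 25: heading 98 -> 73
    LT 90: heading 73 -> 163
  ]
  -- iteration 2/3 --
  FD 17: (17,0) -> (0.743,4.97) [heading=163, draw]
  RT 97: heading 163 -> 66
  REPEAT 4 [
    -- iteration 1/4 --
    LT 270: heading 66 -> 336
    RT 25: heading 336 -> 311
    LT 90: heading 311 -> 41
    -- iteration 2/4 --
    LT 270: heading 41 -> 311
    RT 25: heading 311 -> 286
    LT 90: heading 286 -> 16
    -- iteration 3/4 --
    LT 270: heading 16 -> 286
    RT 25: heading 286 -> 261
    LT 90: heading 261 -> 351
    -- iteration 4/4 --
    LT 270: heading 351 -> 261
    RT 25: heading 261 -> 236
    LT 90: heading 236 -> 326
  ]
  -- iteration 3/3 --
  FD 17: (0.743,4.97) -> (14.836,-4.536) [heading=326, draw]
  RT 97: heading 326 -> 229
  REPEAT 4 [
    -- iteration 1/4 --
    LT 270: heading 229 -> 139
    RT 25: heading 139 -> 114
    LT 90: heading 114 -> 204
    -- iteration 2/4 --
    LT 270: heading 204 -> 114
    RT 25: heading 114 -> 89
    LT 90: heading 89 -> 179
    -- iteration 3/4 --
    LT 270: heading 179 -> 89
    RT 25: heading 89 -> 64
    LT 90: heading 64 -> 154
    -- iteration 4/4 --
    LT 270: heading 154 -> 64
    RT 25: heading 64 -> 39
    LT 90: heading 39 -> 129
  ]
]
Final: pos=(14.836,-4.536), heading=129, 3 segment(s) drawn

Segment lengths:
  seg 1: (0,0) -> (17,0), length = 17
  seg 2: (17,0) -> (0.743,4.97), length = 17
  seg 3: (0.743,4.97) -> (14.836,-4.536), length = 17
Total = 51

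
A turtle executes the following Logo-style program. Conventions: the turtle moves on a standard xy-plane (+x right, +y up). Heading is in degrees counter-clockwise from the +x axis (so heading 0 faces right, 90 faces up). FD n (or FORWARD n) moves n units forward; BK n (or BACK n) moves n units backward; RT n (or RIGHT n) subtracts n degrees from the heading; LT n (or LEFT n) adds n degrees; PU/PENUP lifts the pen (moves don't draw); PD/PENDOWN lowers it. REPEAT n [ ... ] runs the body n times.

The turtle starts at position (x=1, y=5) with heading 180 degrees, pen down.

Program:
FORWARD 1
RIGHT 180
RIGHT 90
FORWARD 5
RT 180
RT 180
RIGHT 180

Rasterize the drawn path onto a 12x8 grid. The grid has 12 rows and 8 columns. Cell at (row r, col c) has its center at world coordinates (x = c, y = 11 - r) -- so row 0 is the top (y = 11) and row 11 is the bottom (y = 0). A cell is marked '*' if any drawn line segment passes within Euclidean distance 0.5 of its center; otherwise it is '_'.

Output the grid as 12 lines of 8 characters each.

Segment 0: (1,5) -> (0,5)
Segment 1: (0,5) -> (0,0)

Answer: ________
________
________
________
________
________
**______
*_______
*_______
*_______
*_______
*_______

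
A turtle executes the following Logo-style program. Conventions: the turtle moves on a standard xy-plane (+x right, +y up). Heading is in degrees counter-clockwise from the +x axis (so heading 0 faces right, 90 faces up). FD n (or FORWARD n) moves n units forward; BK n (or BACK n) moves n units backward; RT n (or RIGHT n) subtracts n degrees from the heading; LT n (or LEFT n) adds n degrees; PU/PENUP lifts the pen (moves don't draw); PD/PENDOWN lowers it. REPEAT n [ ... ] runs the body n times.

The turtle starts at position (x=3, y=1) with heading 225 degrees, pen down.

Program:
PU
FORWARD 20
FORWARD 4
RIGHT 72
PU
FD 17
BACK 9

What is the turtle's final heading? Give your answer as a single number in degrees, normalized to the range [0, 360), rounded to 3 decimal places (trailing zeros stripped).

Executing turtle program step by step:
Start: pos=(3,1), heading=225, pen down
PU: pen up
FD 20: (3,1) -> (-11.142,-13.142) [heading=225, move]
FD 4: (-11.142,-13.142) -> (-13.971,-15.971) [heading=225, move]
RT 72: heading 225 -> 153
PU: pen up
FD 17: (-13.971,-15.971) -> (-29.118,-8.253) [heading=153, move]
BK 9: (-29.118,-8.253) -> (-21.099,-12.339) [heading=153, move]
Final: pos=(-21.099,-12.339), heading=153, 0 segment(s) drawn

Answer: 153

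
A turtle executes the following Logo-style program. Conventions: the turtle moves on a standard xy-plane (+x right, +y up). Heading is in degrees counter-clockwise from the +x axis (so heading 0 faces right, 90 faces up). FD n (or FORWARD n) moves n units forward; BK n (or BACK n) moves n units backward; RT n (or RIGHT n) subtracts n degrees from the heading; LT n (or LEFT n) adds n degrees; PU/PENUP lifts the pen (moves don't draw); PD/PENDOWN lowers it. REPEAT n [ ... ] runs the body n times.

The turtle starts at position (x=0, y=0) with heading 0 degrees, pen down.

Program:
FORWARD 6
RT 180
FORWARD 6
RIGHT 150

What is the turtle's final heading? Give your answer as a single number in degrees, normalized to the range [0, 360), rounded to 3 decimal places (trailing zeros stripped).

Executing turtle program step by step:
Start: pos=(0,0), heading=0, pen down
FD 6: (0,0) -> (6,0) [heading=0, draw]
RT 180: heading 0 -> 180
FD 6: (6,0) -> (0,0) [heading=180, draw]
RT 150: heading 180 -> 30
Final: pos=(0,0), heading=30, 2 segment(s) drawn

Answer: 30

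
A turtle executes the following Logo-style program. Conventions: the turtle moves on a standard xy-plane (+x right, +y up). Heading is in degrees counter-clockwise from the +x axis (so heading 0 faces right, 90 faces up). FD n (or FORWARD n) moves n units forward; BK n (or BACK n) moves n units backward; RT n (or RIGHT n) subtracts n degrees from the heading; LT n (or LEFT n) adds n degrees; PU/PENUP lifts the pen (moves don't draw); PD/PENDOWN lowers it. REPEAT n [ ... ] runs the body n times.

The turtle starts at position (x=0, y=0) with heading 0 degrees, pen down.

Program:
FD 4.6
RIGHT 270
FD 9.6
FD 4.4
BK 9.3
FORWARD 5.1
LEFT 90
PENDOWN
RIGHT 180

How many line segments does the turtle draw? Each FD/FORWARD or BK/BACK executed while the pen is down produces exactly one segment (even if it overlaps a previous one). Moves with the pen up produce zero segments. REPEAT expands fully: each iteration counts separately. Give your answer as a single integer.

Answer: 5

Derivation:
Executing turtle program step by step:
Start: pos=(0,0), heading=0, pen down
FD 4.6: (0,0) -> (4.6,0) [heading=0, draw]
RT 270: heading 0 -> 90
FD 9.6: (4.6,0) -> (4.6,9.6) [heading=90, draw]
FD 4.4: (4.6,9.6) -> (4.6,14) [heading=90, draw]
BK 9.3: (4.6,14) -> (4.6,4.7) [heading=90, draw]
FD 5.1: (4.6,4.7) -> (4.6,9.8) [heading=90, draw]
LT 90: heading 90 -> 180
PD: pen down
RT 180: heading 180 -> 0
Final: pos=(4.6,9.8), heading=0, 5 segment(s) drawn
Segments drawn: 5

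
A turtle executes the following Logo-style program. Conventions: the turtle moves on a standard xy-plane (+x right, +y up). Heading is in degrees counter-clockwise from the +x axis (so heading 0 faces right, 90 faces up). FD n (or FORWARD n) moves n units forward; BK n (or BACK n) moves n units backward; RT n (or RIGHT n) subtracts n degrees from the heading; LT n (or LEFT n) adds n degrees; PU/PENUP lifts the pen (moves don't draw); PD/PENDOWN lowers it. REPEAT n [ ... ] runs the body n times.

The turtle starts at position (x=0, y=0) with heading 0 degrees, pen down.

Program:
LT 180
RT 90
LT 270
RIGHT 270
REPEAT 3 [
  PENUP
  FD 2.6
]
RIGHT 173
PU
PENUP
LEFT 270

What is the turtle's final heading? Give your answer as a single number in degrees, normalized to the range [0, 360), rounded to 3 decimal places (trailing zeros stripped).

Executing turtle program step by step:
Start: pos=(0,0), heading=0, pen down
LT 180: heading 0 -> 180
RT 90: heading 180 -> 90
LT 270: heading 90 -> 0
RT 270: heading 0 -> 90
REPEAT 3 [
  -- iteration 1/3 --
  PU: pen up
  FD 2.6: (0,0) -> (0,2.6) [heading=90, move]
  -- iteration 2/3 --
  PU: pen up
  FD 2.6: (0,2.6) -> (0,5.2) [heading=90, move]
  -- iteration 3/3 --
  PU: pen up
  FD 2.6: (0,5.2) -> (0,7.8) [heading=90, move]
]
RT 173: heading 90 -> 277
PU: pen up
PU: pen up
LT 270: heading 277 -> 187
Final: pos=(0,7.8), heading=187, 0 segment(s) drawn

Answer: 187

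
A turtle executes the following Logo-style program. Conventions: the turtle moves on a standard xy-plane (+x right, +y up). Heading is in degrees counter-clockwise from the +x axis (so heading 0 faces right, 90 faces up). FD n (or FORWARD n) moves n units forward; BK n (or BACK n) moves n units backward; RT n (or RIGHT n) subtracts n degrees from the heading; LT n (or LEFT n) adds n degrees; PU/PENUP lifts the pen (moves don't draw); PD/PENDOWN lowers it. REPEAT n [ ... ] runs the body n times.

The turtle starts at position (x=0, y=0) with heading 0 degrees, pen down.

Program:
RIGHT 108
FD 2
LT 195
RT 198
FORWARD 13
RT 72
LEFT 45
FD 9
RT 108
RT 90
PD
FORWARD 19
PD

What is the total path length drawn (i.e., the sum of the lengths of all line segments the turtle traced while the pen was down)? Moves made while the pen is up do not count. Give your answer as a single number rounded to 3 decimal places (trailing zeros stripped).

Answer: 43

Derivation:
Executing turtle program step by step:
Start: pos=(0,0), heading=0, pen down
RT 108: heading 0 -> 252
FD 2: (0,0) -> (-0.618,-1.902) [heading=252, draw]
LT 195: heading 252 -> 87
RT 198: heading 87 -> 249
FD 13: (-0.618,-1.902) -> (-5.277,-14.039) [heading=249, draw]
RT 72: heading 249 -> 177
LT 45: heading 177 -> 222
FD 9: (-5.277,-14.039) -> (-11.965,-20.061) [heading=222, draw]
RT 108: heading 222 -> 114
RT 90: heading 114 -> 24
PD: pen down
FD 19: (-11.965,-20.061) -> (5.392,-12.333) [heading=24, draw]
PD: pen down
Final: pos=(5.392,-12.333), heading=24, 4 segment(s) drawn

Segment lengths:
  seg 1: (0,0) -> (-0.618,-1.902), length = 2
  seg 2: (-0.618,-1.902) -> (-5.277,-14.039), length = 13
  seg 3: (-5.277,-14.039) -> (-11.965,-20.061), length = 9
  seg 4: (-11.965,-20.061) -> (5.392,-12.333), length = 19
Total = 43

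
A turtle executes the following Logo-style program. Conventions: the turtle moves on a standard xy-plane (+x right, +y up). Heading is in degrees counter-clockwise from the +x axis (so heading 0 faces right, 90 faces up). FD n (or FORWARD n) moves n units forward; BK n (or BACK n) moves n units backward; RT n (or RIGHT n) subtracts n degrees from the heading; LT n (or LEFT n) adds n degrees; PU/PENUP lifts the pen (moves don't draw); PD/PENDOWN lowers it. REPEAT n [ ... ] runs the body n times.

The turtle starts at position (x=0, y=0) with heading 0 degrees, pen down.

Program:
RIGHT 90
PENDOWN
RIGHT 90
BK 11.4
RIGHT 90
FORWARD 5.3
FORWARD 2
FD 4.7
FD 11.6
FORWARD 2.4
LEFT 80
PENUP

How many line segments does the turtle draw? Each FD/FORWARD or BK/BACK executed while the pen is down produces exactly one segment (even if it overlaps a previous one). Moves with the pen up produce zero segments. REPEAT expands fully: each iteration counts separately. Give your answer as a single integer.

Executing turtle program step by step:
Start: pos=(0,0), heading=0, pen down
RT 90: heading 0 -> 270
PD: pen down
RT 90: heading 270 -> 180
BK 11.4: (0,0) -> (11.4,0) [heading=180, draw]
RT 90: heading 180 -> 90
FD 5.3: (11.4,0) -> (11.4,5.3) [heading=90, draw]
FD 2: (11.4,5.3) -> (11.4,7.3) [heading=90, draw]
FD 4.7: (11.4,7.3) -> (11.4,12) [heading=90, draw]
FD 11.6: (11.4,12) -> (11.4,23.6) [heading=90, draw]
FD 2.4: (11.4,23.6) -> (11.4,26) [heading=90, draw]
LT 80: heading 90 -> 170
PU: pen up
Final: pos=(11.4,26), heading=170, 6 segment(s) drawn
Segments drawn: 6

Answer: 6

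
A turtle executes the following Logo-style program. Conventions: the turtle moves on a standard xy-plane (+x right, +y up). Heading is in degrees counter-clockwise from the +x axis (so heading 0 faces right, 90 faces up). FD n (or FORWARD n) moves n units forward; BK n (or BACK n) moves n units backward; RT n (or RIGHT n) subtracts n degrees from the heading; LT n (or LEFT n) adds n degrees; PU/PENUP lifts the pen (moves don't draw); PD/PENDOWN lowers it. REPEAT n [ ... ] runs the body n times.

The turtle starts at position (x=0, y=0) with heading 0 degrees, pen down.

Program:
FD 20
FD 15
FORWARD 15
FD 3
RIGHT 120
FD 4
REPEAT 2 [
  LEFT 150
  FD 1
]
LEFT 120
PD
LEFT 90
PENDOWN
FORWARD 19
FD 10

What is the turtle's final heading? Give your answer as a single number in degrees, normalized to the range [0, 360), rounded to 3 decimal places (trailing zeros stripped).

Answer: 30

Derivation:
Executing turtle program step by step:
Start: pos=(0,0), heading=0, pen down
FD 20: (0,0) -> (20,0) [heading=0, draw]
FD 15: (20,0) -> (35,0) [heading=0, draw]
FD 15: (35,0) -> (50,0) [heading=0, draw]
FD 3: (50,0) -> (53,0) [heading=0, draw]
RT 120: heading 0 -> 240
FD 4: (53,0) -> (51,-3.464) [heading=240, draw]
REPEAT 2 [
  -- iteration 1/2 --
  LT 150: heading 240 -> 30
  FD 1: (51,-3.464) -> (51.866,-2.964) [heading=30, draw]
  -- iteration 2/2 --
  LT 150: heading 30 -> 180
  FD 1: (51.866,-2.964) -> (50.866,-2.964) [heading=180, draw]
]
LT 120: heading 180 -> 300
PD: pen down
LT 90: heading 300 -> 30
PD: pen down
FD 19: (50.866,-2.964) -> (67.321,6.536) [heading=30, draw]
FD 10: (67.321,6.536) -> (75.981,11.536) [heading=30, draw]
Final: pos=(75.981,11.536), heading=30, 9 segment(s) drawn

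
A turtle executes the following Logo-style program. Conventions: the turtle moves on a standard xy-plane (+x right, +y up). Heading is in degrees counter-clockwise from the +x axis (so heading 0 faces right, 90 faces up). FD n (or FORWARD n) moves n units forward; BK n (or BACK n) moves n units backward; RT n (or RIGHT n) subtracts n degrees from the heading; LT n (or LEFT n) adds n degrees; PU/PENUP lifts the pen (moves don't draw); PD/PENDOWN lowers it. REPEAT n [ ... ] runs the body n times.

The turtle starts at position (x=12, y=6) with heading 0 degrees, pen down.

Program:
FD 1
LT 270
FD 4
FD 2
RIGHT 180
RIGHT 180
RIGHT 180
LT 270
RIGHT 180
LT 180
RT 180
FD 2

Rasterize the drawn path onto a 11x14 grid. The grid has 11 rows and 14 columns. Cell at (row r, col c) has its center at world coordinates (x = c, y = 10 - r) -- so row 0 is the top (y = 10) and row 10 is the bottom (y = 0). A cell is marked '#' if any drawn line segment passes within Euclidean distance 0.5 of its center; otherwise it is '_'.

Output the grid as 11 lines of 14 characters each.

Segment 0: (12,6) -> (13,6)
Segment 1: (13,6) -> (13,2)
Segment 2: (13,2) -> (13,0)
Segment 3: (13,0) -> (11,-0)

Answer: ______________
______________
______________
______________
____________##
_____________#
_____________#
_____________#
_____________#
_____________#
___________###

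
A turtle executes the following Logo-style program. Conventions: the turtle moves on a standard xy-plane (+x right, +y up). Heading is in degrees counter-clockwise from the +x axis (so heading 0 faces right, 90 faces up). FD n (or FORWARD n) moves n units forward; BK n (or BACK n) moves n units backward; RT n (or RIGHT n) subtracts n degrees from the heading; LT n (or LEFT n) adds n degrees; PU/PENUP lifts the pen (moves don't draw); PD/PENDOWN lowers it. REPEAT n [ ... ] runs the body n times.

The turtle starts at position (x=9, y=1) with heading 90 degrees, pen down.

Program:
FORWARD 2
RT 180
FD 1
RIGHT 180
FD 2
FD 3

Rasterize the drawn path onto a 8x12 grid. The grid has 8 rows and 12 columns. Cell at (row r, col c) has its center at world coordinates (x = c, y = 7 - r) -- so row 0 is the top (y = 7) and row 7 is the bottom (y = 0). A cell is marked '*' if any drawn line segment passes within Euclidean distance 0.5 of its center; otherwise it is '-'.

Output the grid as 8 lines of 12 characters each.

Segment 0: (9,1) -> (9,3)
Segment 1: (9,3) -> (9,2)
Segment 2: (9,2) -> (9,4)
Segment 3: (9,4) -> (9,7)

Answer: ---------*--
---------*--
---------*--
---------*--
---------*--
---------*--
---------*--
------------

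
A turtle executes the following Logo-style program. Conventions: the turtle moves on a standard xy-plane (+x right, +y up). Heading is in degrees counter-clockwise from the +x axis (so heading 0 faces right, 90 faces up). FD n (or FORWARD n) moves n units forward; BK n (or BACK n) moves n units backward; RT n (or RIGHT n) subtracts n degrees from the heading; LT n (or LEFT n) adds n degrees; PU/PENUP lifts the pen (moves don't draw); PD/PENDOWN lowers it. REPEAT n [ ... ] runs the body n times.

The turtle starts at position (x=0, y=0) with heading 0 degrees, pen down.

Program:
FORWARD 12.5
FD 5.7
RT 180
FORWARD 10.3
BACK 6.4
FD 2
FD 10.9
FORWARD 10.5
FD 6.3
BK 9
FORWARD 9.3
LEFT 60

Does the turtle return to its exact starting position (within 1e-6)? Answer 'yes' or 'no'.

Executing turtle program step by step:
Start: pos=(0,0), heading=0, pen down
FD 12.5: (0,0) -> (12.5,0) [heading=0, draw]
FD 5.7: (12.5,0) -> (18.2,0) [heading=0, draw]
RT 180: heading 0 -> 180
FD 10.3: (18.2,0) -> (7.9,0) [heading=180, draw]
BK 6.4: (7.9,0) -> (14.3,0) [heading=180, draw]
FD 2: (14.3,0) -> (12.3,0) [heading=180, draw]
FD 10.9: (12.3,0) -> (1.4,0) [heading=180, draw]
FD 10.5: (1.4,0) -> (-9.1,0) [heading=180, draw]
FD 6.3: (-9.1,0) -> (-15.4,0) [heading=180, draw]
BK 9: (-15.4,0) -> (-6.4,0) [heading=180, draw]
FD 9.3: (-6.4,0) -> (-15.7,0) [heading=180, draw]
LT 60: heading 180 -> 240
Final: pos=(-15.7,0), heading=240, 10 segment(s) drawn

Start position: (0, 0)
Final position: (-15.7, 0)
Distance = 15.7; >= 1e-6 -> NOT closed

Answer: no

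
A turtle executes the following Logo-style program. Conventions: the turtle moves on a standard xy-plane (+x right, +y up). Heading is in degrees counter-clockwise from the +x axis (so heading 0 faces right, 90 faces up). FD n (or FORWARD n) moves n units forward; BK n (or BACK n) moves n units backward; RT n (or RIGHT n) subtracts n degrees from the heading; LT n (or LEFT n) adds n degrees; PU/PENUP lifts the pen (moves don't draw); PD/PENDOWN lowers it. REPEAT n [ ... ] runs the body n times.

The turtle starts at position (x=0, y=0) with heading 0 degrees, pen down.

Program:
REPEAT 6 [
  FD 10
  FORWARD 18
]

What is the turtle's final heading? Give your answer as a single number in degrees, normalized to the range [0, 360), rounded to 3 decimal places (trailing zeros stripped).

Executing turtle program step by step:
Start: pos=(0,0), heading=0, pen down
REPEAT 6 [
  -- iteration 1/6 --
  FD 10: (0,0) -> (10,0) [heading=0, draw]
  FD 18: (10,0) -> (28,0) [heading=0, draw]
  -- iteration 2/6 --
  FD 10: (28,0) -> (38,0) [heading=0, draw]
  FD 18: (38,0) -> (56,0) [heading=0, draw]
  -- iteration 3/6 --
  FD 10: (56,0) -> (66,0) [heading=0, draw]
  FD 18: (66,0) -> (84,0) [heading=0, draw]
  -- iteration 4/6 --
  FD 10: (84,0) -> (94,0) [heading=0, draw]
  FD 18: (94,0) -> (112,0) [heading=0, draw]
  -- iteration 5/6 --
  FD 10: (112,0) -> (122,0) [heading=0, draw]
  FD 18: (122,0) -> (140,0) [heading=0, draw]
  -- iteration 6/6 --
  FD 10: (140,0) -> (150,0) [heading=0, draw]
  FD 18: (150,0) -> (168,0) [heading=0, draw]
]
Final: pos=(168,0), heading=0, 12 segment(s) drawn

Answer: 0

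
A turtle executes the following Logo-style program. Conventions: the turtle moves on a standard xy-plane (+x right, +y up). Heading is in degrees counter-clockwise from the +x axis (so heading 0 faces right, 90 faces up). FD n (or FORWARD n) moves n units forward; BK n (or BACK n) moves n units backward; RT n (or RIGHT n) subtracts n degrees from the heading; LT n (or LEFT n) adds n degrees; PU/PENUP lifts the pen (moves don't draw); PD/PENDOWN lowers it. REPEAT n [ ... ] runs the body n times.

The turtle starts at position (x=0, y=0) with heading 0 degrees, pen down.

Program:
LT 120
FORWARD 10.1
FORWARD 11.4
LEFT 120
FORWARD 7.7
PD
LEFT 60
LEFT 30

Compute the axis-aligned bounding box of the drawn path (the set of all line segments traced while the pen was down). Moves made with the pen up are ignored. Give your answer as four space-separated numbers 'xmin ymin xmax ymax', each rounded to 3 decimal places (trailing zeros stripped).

Executing turtle program step by step:
Start: pos=(0,0), heading=0, pen down
LT 120: heading 0 -> 120
FD 10.1: (0,0) -> (-5.05,8.747) [heading=120, draw]
FD 11.4: (-5.05,8.747) -> (-10.75,18.62) [heading=120, draw]
LT 120: heading 120 -> 240
FD 7.7: (-10.75,18.62) -> (-14.6,11.951) [heading=240, draw]
PD: pen down
LT 60: heading 240 -> 300
LT 30: heading 300 -> 330
Final: pos=(-14.6,11.951), heading=330, 3 segment(s) drawn

Segment endpoints: x in {-14.6, -10.75, -5.05, 0}, y in {0, 8.747, 11.951, 18.62}
xmin=-14.6, ymin=0, xmax=0, ymax=18.62

Answer: -14.6 0 0 18.62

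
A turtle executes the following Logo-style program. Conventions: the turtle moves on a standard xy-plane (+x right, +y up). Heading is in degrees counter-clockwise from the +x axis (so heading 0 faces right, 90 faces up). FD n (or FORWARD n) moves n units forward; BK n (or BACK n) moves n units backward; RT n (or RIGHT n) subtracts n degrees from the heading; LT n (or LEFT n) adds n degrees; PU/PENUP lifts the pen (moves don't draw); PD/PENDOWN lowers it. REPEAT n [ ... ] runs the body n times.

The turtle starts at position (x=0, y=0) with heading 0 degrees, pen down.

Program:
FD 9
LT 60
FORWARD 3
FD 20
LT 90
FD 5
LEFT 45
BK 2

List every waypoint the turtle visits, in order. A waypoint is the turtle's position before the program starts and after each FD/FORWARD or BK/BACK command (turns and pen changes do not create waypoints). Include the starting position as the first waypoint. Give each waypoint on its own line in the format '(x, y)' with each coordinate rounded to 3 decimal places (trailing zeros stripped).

Executing turtle program step by step:
Start: pos=(0,0), heading=0, pen down
FD 9: (0,0) -> (9,0) [heading=0, draw]
LT 60: heading 0 -> 60
FD 3: (9,0) -> (10.5,2.598) [heading=60, draw]
FD 20: (10.5,2.598) -> (20.5,19.919) [heading=60, draw]
LT 90: heading 60 -> 150
FD 5: (20.5,19.919) -> (16.17,22.419) [heading=150, draw]
LT 45: heading 150 -> 195
BK 2: (16.17,22.419) -> (18.102,22.936) [heading=195, draw]
Final: pos=(18.102,22.936), heading=195, 5 segment(s) drawn
Waypoints (6 total):
(0, 0)
(9, 0)
(10.5, 2.598)
(20.5, 19.919)
(16.17, 22.419)
(18.102, 22.936)

Answer: (0, 0)
(9, 0)
(10.5, 2.598)
(20.5, 19.919)
(16.17, 22.419)
(18.102, 22.936)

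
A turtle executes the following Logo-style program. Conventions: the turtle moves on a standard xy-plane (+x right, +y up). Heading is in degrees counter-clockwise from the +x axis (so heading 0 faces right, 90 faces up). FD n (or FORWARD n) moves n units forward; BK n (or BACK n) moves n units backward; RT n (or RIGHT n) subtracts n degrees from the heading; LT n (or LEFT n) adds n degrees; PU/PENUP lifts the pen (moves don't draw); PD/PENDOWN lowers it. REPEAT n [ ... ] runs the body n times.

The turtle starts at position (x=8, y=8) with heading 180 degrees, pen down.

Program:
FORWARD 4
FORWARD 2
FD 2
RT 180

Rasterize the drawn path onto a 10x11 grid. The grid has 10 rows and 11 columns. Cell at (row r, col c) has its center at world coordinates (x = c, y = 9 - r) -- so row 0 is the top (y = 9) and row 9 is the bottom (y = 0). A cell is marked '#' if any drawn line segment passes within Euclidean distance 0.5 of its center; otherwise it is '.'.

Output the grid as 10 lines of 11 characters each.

Answer: ...........
#########..
...........
...........
...........
...........
...........
...........
...........
...........

Derivation:
Segment 0: (8,8) -> (4,8)
Segment 1: (4,8) -> (2,8)
Segment 2: (2,8) -> (0,8)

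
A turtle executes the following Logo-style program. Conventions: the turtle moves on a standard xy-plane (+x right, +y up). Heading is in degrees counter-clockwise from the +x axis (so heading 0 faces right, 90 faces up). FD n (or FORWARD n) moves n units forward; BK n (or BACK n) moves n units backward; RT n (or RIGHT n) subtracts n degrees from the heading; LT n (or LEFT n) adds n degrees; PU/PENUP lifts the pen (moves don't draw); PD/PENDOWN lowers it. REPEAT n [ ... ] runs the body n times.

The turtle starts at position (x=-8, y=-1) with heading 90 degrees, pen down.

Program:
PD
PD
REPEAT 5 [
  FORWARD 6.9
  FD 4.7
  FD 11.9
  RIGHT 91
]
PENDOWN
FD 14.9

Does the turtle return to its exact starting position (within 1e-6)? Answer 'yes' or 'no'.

Executing turtle program step by step:
Start: pos=(-8,-1), heading=90, pen down
PD: pen down
PD: pen down
REPEAT 5 [
  -- iteration 1/5 --
  FD 6.9: (-8,-1) -> (-8,5.9) [heading=90, draw]
  FD 4.7: (-8,5.9) -> (-8,10.6) [heading=90, draw]
  FD 11.9: (-8,10.6) -> (-8,22.5) [heading=90, draw]
  RT 91: heading 90 -> 359
  -- iteration 2/5 --
  FD 6.9: (-8,22.5) -> (-1.101,22.38) [heading=359, draw]
  FD 4.7: (-1.101,22.38) -> (3.598,22.298) [heading=359, draw]
  FD 11.9: (3.598,22.298) -> (15.496,22.09) [heading=359, draw]
  RT 91: heading 359 -> 268
  -- iteration 3/5 --
  FD 6.9: (15.496,22.09) -> (15.256,15.194) [heading=268, draw]
  FD 4.7: (15.256,15.194) -> (15.092,10.497) [heading=268, draw]
  FD 11.9: (15.092,10.497) -> (14.676,-1.396) [heading=268, draw]
  RT 91: heading 268 -> 177
  -- iteration 4/5 --
  FD 6.9: (14.676,-1.396) -> (7.786,-1.035) [heading=177, draw]
  FD 4.7: (7.786,-1.035) -> (3.092,-0.789) [heading=177, draw]
  FD 11.9: (3.092,-0.789) -> (-8.792,-0.166) [heading=177, draw]
  RT 91: heading 177 -> 86
  -- iteration 5/5 --
  FD 6.9: (-8.792,-0.166) -> (-8.31,6.717) [heading=86, draw]
  FD 4.7: (-8.31,6.717) -> (-7.982,11.406) [heading=86, draw]
  FD 11.9: (-7.982,11.406) -> (-7.152,23.277) [heading=86, draw]
  RT 91: heading 86 -> 355
]
PD: pen down
FD 14.9: (-7.152,23.277) -> (7.691,21.978) [heading=355, draw]
Final: pos=(7.691,21.978), heading=355, 16 segment(s) drawn

Start position: (-8, -1)
Final position: (7.691, 21.978)
Distance = 27.825; >= 1e-6 -> NOT closed

Answer: no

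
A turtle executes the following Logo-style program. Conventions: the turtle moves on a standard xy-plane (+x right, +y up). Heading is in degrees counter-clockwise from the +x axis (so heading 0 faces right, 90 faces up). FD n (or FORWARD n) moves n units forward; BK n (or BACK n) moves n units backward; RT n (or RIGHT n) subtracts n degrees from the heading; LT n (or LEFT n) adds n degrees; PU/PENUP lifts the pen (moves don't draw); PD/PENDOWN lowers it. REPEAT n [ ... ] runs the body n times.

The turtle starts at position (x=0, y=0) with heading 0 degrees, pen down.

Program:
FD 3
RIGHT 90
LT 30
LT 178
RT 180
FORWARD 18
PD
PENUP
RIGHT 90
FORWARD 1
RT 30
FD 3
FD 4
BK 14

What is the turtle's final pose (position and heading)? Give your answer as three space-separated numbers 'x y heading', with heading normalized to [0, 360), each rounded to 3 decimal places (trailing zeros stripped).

Answer: 17.563 -16.607 178

Derivation:
Executing turtle program step by step:
Start: pos=(0,0), heading=0, pen down
FD 3: (0,0) -> (3,0) [heading=0, draw]
RT 90: heading 0 -> 270
LT 30: heading 270 -> 300
LT 178: heading 300 -> 118
RT 180: heading 118 -> 298
FD 18: (3,0) -> (11.45,-15.893) [heading=298, draw]
PD: pen down
PU: pen up
RT 90: heading 298 -> 208
FD 1: (11.45,-15.893) -> (10.568,-16.363) [heading=208, move]
RT 30: heading 208 -> 178
FD 3: (10.568,-16.363) -> (7.569,-16.258) [heading=178, move]
FD 4: (7.569,-16.258) -> (3.572,-16.118) [heading=178, move]
BK 14: (3.572,-16.118) -> (17.563,-16.607) [heading=178, move]
Final: pos=(17.563,-16.607), heading=178, 2 segment(s) drawn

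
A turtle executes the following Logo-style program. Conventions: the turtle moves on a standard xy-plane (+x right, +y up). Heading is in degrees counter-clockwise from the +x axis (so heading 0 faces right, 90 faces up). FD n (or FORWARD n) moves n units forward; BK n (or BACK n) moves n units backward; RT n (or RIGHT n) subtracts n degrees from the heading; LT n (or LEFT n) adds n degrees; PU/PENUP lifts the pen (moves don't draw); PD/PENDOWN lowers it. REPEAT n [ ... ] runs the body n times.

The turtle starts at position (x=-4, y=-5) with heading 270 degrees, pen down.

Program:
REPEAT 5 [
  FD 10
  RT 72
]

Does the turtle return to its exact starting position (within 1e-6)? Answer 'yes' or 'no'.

Executing turtle program step by step:
Start: pos=(-4,-5), heading=270, pen down
REPEAT 5 [
  -- iteration 1/5 --
  FD 10: (-4,-5) -> (-4,-15) [heading=270, draw]
  RT 72: heading 270 -> 198
  -- iteration 2/5 --
  FD 10: (-4,-15) -> (-13.511,-18.09) [heading=198, draw]
  RT 72: heading 198 -> 126
  -- iteration 3/5 --
  FD 10: (-13.511,-18.09) -> (-19.388,-10) [heading=126, draw]
  RT 72: heading 126 -> 54
  -- iteration 4/5 --
  FD 10: (-19.388,-10) -> (-13.511,-1.91) [heading=54, draw]
  RT 72: heading 54 -> 342
  -- iteration 5/5 --
  FD 10: (-13.511,-1.91) -> (-4,-5) [heading=342, draw]
  RT 72: heading 342 -> 270
]
Final: pos=(-4,-5), heading=270, 5 segment(s) drawn

Start position: (-4, -5)
Final position: (-4, -5)
Distance = 0; < 1e-6 -> CLOSED

Answer: yes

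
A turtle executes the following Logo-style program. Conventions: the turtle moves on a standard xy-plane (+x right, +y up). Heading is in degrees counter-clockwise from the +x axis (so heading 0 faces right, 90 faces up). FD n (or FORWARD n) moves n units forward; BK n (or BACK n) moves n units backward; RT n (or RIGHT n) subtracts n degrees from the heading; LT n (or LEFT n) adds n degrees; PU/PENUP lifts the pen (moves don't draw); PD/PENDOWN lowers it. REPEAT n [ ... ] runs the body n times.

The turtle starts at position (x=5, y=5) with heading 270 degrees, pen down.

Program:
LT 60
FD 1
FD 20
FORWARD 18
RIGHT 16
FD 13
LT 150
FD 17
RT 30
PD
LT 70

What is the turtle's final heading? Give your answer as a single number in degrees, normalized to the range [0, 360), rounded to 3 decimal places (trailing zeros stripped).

Executing turtle program step by step:
Start: pos=(5,5), heading=270, pen down
LT 60: heading 270 -> 330
FD 1: (5,5) -> (5.866,4.5) [heading=330, draw]
FD 20: (5.866,4.5) -> (23.187,-5.5) [heading=330, draw]
FD 18: (23.187,-5.5) -> (38.775,-14.5) [heading=330, draw]
RT 16: heading 330 -> 314
FD 13: (38.775,-14.5) -> (47.806,-23.851) [heading=314, draw]
LT 150: heading 314 -> 104
FD 17: (47.806,-23.851) -> (43.693,-7.356) [heading=104, draw]
RT 30: heading 104 -> 74
PD: pen down
LT 70: heading 74 -> 144
Final: pos=(43.693,-7.356), heading=144, 5 segment(s) drawn

Answer: 144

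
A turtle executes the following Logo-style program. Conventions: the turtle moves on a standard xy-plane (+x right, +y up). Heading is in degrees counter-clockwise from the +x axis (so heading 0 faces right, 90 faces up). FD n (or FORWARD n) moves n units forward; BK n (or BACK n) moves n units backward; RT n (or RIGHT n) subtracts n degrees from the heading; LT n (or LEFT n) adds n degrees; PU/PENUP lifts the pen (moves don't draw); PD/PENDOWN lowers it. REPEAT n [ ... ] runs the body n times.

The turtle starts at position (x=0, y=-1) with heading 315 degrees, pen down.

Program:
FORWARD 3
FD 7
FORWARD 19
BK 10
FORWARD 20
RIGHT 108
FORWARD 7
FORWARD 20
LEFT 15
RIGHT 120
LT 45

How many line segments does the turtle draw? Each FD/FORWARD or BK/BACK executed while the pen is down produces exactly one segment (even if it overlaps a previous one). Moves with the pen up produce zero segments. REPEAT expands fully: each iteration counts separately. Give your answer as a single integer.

Executing turtle program step by step:
Start: pos=(0,-1), heading=315, pen down
FD 3: (0,-1) -> (2.121,-3.121) [heading=315, draw]
FD 7: (2.121,-3.121) -> (7.071,-8.071) [heading=315, draw]
FD 19: (7.071,-8.071) -> (20.506,-21.506) [heading=315, draw]
BK 10: (20.506,-21.506) -> (13.435,-14.435) [heading=315, draw]
FD 20: (13.435,-14.435) -> (27.577,-28.577) [heading=315, draw]
RT 108: heading 315 -> 207
FD 7: (27.577,-28.577) -> (21.34,-31.755) [heading=207, draw]
FD 20: (21.34,-31.755) -> (3.52,-40.835) [heading=207, draw]
LT 15: heading 207 -> 222
RT 120: heading 222 -> 102
LT 45: heading 102 -> 147
Final: pos=(3.52,-40.835), heading=147, 7 segment(s) drawn
Segments drawn: 7

Answer: 7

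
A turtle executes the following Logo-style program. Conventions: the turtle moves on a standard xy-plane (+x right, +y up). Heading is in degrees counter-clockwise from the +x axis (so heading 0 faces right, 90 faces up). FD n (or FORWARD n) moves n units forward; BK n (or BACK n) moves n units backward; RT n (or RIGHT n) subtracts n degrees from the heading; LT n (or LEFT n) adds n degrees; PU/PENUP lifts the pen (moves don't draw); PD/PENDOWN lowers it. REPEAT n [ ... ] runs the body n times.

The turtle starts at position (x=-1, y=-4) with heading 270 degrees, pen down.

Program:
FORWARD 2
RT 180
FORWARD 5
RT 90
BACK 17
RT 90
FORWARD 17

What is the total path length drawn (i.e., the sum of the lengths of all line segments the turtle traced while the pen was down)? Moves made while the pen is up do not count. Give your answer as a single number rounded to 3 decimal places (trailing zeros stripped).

Answer: 41

Derivation:
Executing turtle program step by step:
Start: pos=(-1,-4), heading=270, pen down
FD 2: (-1,-4) -> (-1,-6) [heading=270, draw]
RT 180: heading 270 -> 90
FD 5: (-1,-6) -> (-1,-1) [heading=90, draw]
RT 90: heading 90 -> 0
BK 17: (-1,-1) -> (-18,-1) [heading=0, draw]
RT 90: heading 0 -> 270
FD 17: (-18,-1) -> (-18,-18) [heading=270, draw]
Final: pos=(-18,-18), heading=270, 4 segment(s) drawn

Segment lengths:
  seg 1: (-1,-4) -> (-1,-6), length = 2
  seg 2: (-1,-6) -> (-1,-1), length = 5
  seg 3: (-1,-1) -> (-18,-1), length = 17
  seg 4: (-18,-1) -> (-18,-18), length = 17
Total = 41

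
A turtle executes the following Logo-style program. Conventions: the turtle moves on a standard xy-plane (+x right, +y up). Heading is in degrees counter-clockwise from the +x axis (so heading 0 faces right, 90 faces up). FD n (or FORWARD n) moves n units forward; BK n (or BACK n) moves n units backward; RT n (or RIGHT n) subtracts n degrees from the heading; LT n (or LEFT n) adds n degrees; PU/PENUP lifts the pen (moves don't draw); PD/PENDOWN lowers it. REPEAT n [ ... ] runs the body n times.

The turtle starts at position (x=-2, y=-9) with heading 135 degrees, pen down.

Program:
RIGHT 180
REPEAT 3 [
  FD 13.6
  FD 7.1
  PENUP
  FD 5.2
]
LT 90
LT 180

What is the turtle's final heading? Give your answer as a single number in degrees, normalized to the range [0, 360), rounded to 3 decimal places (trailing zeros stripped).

Answer: 225

Derivation:
Executing turtle program step by step:
Start: pos=(-2,-9), heading=135, pen down
RT 180: heading 135 -> 315
REPEAT 3 [
  -- iteration 1/3 --
  FD 13.6: (-2,-9) -> (7.617,-18.617) [heading=315, draw]
  FD 7.1: (7.617,-18.617) -> (12.637,-23.637) [heading=315, draw]
  PU: pen up
  FD 5.2: (12.637,-23.637) -> (16.314,-27.314) [heading=315, move]
  -- iteration 2/3 --
  FD 13.6: (16.314,-27.314) -> (25.931,-36.931) [heading=315, move]
  FD 7.1: (25.931,-36.931) -> (30.951,-41.951) [heading=315, move]
  PU: pen up
  FD 5.2: (30.951,-41.951) -> (34.628,-45.628) [heading=315, move]
  -- iteration 3/3 --
  FD 13.6: (34.628,-45.628) -> (44.245,-55.245) [heading=315, move]
  FD 7.1: (44.245,-55.245) -> (49.265,-60.265) [heading=315, move]
  PU: pen up
  FD 5.2: (49.265,-60.265) -> (52.942,-63.942) [heading=315, move]
]
LT 90: heading 315 -> 45
LT 180: heading 45 -> 225
Final: pos=(52.942,-63.942), heading=225, 2 segment(s) drawn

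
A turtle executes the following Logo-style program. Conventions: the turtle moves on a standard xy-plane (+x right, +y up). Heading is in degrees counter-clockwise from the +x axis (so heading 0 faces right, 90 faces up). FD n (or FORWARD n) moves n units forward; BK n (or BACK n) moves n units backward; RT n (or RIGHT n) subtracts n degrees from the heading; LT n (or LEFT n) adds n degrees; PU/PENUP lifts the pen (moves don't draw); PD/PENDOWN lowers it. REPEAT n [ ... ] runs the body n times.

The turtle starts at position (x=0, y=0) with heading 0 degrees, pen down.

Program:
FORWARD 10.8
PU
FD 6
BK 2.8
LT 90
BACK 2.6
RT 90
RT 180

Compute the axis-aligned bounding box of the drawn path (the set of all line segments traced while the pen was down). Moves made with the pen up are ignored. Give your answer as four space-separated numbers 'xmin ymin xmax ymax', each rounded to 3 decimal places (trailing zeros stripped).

Answer: 0 0 10.8 0

Derivation:
Executing turtle program step by step:
Start: pos=(0,0), heading=0, pen down
FD 10.8: (0,0) -> (10.8,0) [heading=0, draw]
PU: pen up
FD 6: (10.8,0) -> (16.8,0) [heading=0, move]
BK 2.8: (16.8,0) -> (14,0) [heading=0, move]
LT 90: heading 0 -> 90
BK 2.6: (14,0) -> (14,-2.6) [heading=90, move]
RT 90: heading 90 -> 0
RT 180: heading 0 -> 180
Final: pos=(14,-2.6), heading=180, 1 segment(s) drawn

Segment endpoints: x in {0, 10.8}, y in {0}
xmin=0, ymin=0, xmax=10.8, ymax=0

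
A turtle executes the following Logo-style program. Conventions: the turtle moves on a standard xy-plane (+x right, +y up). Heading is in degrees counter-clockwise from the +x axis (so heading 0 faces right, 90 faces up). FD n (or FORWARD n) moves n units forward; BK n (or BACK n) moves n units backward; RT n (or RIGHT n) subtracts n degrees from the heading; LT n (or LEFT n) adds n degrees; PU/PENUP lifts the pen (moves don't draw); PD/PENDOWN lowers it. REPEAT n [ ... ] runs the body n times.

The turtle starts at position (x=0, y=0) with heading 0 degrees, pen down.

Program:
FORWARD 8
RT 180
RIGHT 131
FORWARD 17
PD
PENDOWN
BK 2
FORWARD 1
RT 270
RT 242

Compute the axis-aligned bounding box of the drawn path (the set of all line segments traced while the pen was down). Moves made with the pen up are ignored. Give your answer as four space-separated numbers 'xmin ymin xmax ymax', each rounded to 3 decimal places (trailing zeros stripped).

Executing turtle program step by step:
Start: pos=(0,0), heading=0, pen down
FD 8: (0,0) -> (8,0) [heading=0, draw]
RT 180: heading 0 -> 180
RT 131: heading 180 -> 49
FD 17: (8,0) -> (19.153,12.83) [heading=49, draw]
PD: pen down
PD: pen down
BK 2: (19.153,12.83) -> (17.841,11.321) [heading=49, draw]
FD 1: (17.841,11.321) -> (18.497,12.075) [heading=49, draw]
RT 270: heading 49 -> 139
RT 242: heading 139 -> 257
Final: pos=(18.497,12.075), heading=257, 4 segment(s) drawn

Segment endpoints: x in {0, 8, 17.841, 18.497, 19.153}, y in {0, 11.321, 12.075, 12.83}
xmin=0, ymin=0, xmax=19.153, ymax=12.83

Answer: 0 0 19.153 12.83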